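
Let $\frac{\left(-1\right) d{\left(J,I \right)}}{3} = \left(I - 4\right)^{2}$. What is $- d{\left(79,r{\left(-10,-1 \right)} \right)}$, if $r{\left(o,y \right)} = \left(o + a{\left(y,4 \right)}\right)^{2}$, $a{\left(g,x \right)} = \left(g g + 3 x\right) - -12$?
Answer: $146523$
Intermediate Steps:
$a{\left(g,x \right)} = 12 + g^{2} + 3 x$ ($a{\left(g,x \right)} = \left(g^{2} + 3 x\right) + 12 = 12 + g^{2} + 3 x$)
$r{\left(o,y \right)} = \left(24 + o + y^{2}\right)^{2}$ ($r{\left(o,y \right)} = \left(o + \left(12 + y^{2} + 3 \cdot 4\right)\right)^{2} = \left(o + \left(12 + y^{2} + 12\right)\right)^{2} = \left(o + \left(24 + y^{2}\right)\right)^{2} = \left(24 + o + y^{2}\right)^{2}$)
$d{\left(J,I \right)} = - 3 \left(-4 + I\right)^{2}$ ($d{\left(J,I \right)} = - 3 \left(I - 4\right)^{2} = - 3 \left(-4 + I\right)^{2}$)
$- d{\left(79,r{\left(-10,-1 \right)} \right)} = - \left(-3\right) \left(-4 + \left(24 - 10 + \left(-1\right)^{2}\right)^{2}\right)^{2} = - \left(-3\right) \left(-4 + \left(24 - 10 + 1\right)^{2}\right)^{2} = - \left(-3\right) \left(-4 + 15^{2}\right)^{2} = - \left(-3\right) \left(-4 + 225\right)^{2} = - \left(-3\right) 221^{2} = - \left(-3\right) 48841 = \left(-1\right) \left(-146523\right) = 146523$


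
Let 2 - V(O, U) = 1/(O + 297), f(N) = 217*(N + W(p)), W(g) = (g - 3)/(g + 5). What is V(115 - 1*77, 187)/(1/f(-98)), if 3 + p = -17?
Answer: -70021777/1675 ≈ -41804.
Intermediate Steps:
p = -20 (p = -3 - 17 = -20)
W(g) = (-3 + g)/(5 + g)
f(N) = 4991/15 + 217*N (f(N) = 217*(N + (-3 - 20)/(5 - 20)) = 217*(N - 23/(-15)) = 217*(N - 1/15*(-23)) = 217*(N + 23/15) = 217*(23/15 + N) = 4991/15 + 217*N)
V(O, U) = 2 - 1/(297 + O) (V(O, U) = 2 - 1/(O + 297) = 2 - 1/(297 + O))
V(115 - 1*77, 187)/(1/f(-98)) = ((593 + 2*(115 - 1*77))/(297 + (115 - 1*77)))/(1/(4991/15 + 217*(-98))) = ((593 + 2*(115 - 77))/(297 + (115 - 77)))/(1/(4991/15 - 21266)) = ((593 + 2*38)/(297 + 38))/(1/(-313999/15)) = ((593 + 76)/335)/(-15/313999) = ((1/335)*669)*(-313999/15) = (669/335)*(-313999/15) = -70021777/1675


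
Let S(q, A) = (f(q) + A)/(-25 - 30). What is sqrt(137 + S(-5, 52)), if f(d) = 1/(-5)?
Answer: 2*sqrt(102894)/55 ≈ 11.664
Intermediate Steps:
f(d) = -1/5
S(q, A) = 1/275 - A/55 (S(q, A) = (-1/5 + A)/(-25 - 30) = (-1/5 + A)/(-55) = (-1/5 + A)*(-1/55) = 1/275 - A/55)
sqrt(137 + S(-5, 52)) = sqrt(137 + (1/275 - 1/55*52)) = sqrt(137 + (1/275 - 52/55)) = sqrt(137 - 259/275) = sqrt(37416/275) = 2*sqrt(102894)/55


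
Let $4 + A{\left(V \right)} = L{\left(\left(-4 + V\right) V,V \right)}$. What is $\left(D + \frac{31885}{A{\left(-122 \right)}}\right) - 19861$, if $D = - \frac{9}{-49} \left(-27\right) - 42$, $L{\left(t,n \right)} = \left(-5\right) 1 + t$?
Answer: $- \frac{14984890505}{752787} \approx -19906.0$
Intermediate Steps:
$L{\left(t,n \right)} = -5 + t$
$D = - \frac{2301}{49}$ ($D = \left(-9\right) \left(- \frac{1}{49}\right) \left(-27\right) - 42 = \frac{9}{49} \left(-27\right) - 42 = - \frac{243}{49} - 42 = - \frac{2301}{49} \approx -46.959$)
$A{\left(V \right)} = -9 + V \left(-4 + V\right)$ ($A{\left(V \right)} = -4 + \left(-5 + \left(-4 + V\right) V\right) = -4 + \left(-5 + V \left(-4 + V\right)\right) = -9 + V \left(-4 + V\right)$)
$\left(D + \frac{31885}{A{\left(-122 \right)}}\right) - 19861 = \left(- \frac{2301}{49} + \frac{31885}{-9 - 122 \left(-4 - 122\right)}\right) - 19861 = \left(- \frac{2301}{49} + \frac{31885}{-9 - -15372}\right) - 19861 = \left(- \frac{2301}{49} + \frac{31885}{-9 + 15372}\right) - 19861 = \left(- \frac{2301}{49} + \frac{31885}{15363}\right) - 19861 = - \frac{33787898}{752787} - 19861 = - \frac{14984890505}{752787}$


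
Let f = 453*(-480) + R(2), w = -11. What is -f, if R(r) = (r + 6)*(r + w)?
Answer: 217512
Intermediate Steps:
R(r) = (-11 + r)*(6 + r) (R(r) = (r + 6)*(r - 11) = (6 + r)*(-11 + r) = (-11 + r)*(6 + r))
f = -217512 (f = 453*(-480) + (-66 + 2² - 5*2) = -217440 + (-66 + 4 - 10) = -217440 - 72 = -217512)
-f = -1*(-217512) = 217512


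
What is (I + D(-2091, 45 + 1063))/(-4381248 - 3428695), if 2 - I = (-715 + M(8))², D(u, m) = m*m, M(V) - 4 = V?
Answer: -733457/7809943 ≈ -0.093913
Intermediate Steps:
M(V) = 4 + V
D(u, m) = m²
I = -494207 (I = 2 - (-715 + (4 + 8))² = 2 - (-715 + 12)² = 2 - 1*(-703)² = 2 - 1*494209 = 2 - 494209 = -494207)
(I + D(-2091, 45 + 1063))/(-4381248 - 3428695) = (-494207 + (45 + 1063)²)/(-4381248 - 3428695) = (-494207 + 1108²)/(-7809943) = (-494207 + 1227664)*(-1/7809943) = 733457*(-1/7809943) = -733457/7809943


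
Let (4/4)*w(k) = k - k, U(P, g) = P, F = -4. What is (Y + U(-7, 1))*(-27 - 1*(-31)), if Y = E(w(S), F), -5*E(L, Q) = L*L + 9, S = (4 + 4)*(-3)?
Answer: -176/5 ≈ -35.200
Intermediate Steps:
S = -24 (S = 8*(-3) = -24)
w(k) = 0 (w(k) = k - k = 0)
E(L, Q) = -9/5 - L²/5 (E(L, Q) = -(L*L + 9)/5 = -(L² + 9)/5 = -(9 + L²)/5 = -9/5 - L²/5)
Y = -9/5 (Y = -9/5 - ⅕*0² = -9/5 - ⅕*0 = -9/5 + 0 = -9/5 ≈ -1.8000)
(Y + U(-7, 1))*(-27 - 1*(-31)) = (-9/5 - 7)*(-27 - 1*(-31)) = -44*(-27 + 31)/5 = -44/5*4 = -176/5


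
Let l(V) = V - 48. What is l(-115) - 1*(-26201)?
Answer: 26038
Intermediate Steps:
l(V) = -48 + V
l(-115) - 1*(-26201) = (-48 - 115) - 1*(-26201) = -163 + 26201 = 26038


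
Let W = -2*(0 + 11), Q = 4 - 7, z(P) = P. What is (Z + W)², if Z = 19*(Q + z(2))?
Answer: 1681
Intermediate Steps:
Q = -3
Z = -19 (Z = 19*(-3 + 2) = 19*(-1) = -19)
W = -22 (W = -2*11 = -22)
(Z + W)² = (-19 - 22)² = (-41)² = 1681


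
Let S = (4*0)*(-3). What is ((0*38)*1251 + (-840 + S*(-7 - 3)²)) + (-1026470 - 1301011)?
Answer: -2328321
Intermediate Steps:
S = 0 (S = 0*(-3) = 0)
((0*38)*1251 + (-840 + S*(-7 - 3)²)) + (-1026470 - 1301011) = ((0*38)*1251 + (-840 + 0*(-7 - 3)²)) + (-1026470 - 1301011) = (0*1251 + (-840 + 0*(-10)²)) - 2327481 = (0 + (-840 + 0*100)) - 2327481 = (0 + (-840 + 0)) - 2327481 = (0 - 840) - 2327481 = -840 - 2327481 = -2328321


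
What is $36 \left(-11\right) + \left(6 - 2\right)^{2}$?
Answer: $-380$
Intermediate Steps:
$36 \left(-11\right) + \left(6 - 2\right)^{2} = -396 + \left(6 - 2\right)^{2} = -396 + 4^{2} = -396 + 16 = -380$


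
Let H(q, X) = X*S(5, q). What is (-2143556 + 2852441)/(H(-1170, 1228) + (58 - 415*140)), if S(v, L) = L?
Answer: -708885/1494802 ≈ -0.47423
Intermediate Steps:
H(q, X) = X*q
(-2143556 + 2852441)/(H(-1170, 1228) + (58 - 415*140)) = (-2143556 + 2852441)/(1228*(-1170) + (58 - 415*140)) = 708885/(-1436760 + (58 - 58100)) = 708885/(-1436760 - 58042) = 708885/(-1494802) = 708885*(-1/1494802) = -708885/1494802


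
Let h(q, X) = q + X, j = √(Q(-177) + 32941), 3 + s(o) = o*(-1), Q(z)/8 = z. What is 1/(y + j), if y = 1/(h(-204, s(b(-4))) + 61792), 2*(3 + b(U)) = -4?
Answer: -61590/119584668352499 + 18966640500*√1261/119584668352499 ≈ 0.0056321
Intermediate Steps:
Q(z) = 8*z
b(U) = -5 (b(U) = -3 + (½)*(-4) = -3 - 2 = -5)
s(o) = -3 - o (s(o) = -3 + o*(-1) = -3 - o)
j = 5*√1261 (j = √(8*(-177) + 32941) = √(-1416 + 32941) = √31525 = 5*√1261 ≈ 177.55)
h(q, X) = X + q
y = 1/61590 (y = 1/(((-3 - 1*(-5)) - 204) + 61792) = 1/(((-3 + 5) - 204) + 61792) = 1/((2 - 204) + 61792) = 1/(-202 + 61792) = 1/61590 ≈ 1.6236e-5)
1/(y + j) = 1/(1/61590 + 5*√1261)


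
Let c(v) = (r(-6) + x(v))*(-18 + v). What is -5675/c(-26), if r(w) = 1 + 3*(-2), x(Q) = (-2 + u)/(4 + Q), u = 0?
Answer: -5675/216 ≈ -26.273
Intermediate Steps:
x(Q) = -2/(4 + Q) (x(Q) = (-2 + 0)/(4 + Q) = -2/(4 + Q))
r(w) = -5 (r(w) = 1 - 6 = -5)
c(v) = (-18 + v)*(-5 - 2/(4 + v)) (c(v) = (-5 - 2/(4 + v))*(-18 + v) = (-18 + v)*(-5 - 2/(4 + v)))
-5675/c(-26) = -5675*(4 - 26)/(396 - 5*(-26)**2 + 68*(-26)) = -5675*(-22/(396 - 5*676 - 1768)) = -5675*(-22/(396 - 3380 - 1768)) = -5675/((-1/22*(-4752))) = -5675/216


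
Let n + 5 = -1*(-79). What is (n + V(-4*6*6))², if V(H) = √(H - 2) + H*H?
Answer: (20810 + I*√146)² ≈ 4.3306e+8 + 5.03e+5*I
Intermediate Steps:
V(H) = H² + √(-2 + H) (V(H) = √(-2 + H) + H² = H² + √(-2 + H))
n = 74 (n = -5 - 1*(-79) = -5 + 79 = 74)
(n + V(-4*6*6))² = (74 + ((-4*6*6)² + √(-2 - 4*6*6)))² = (74 + ((-24*6)² + √(-2 - 24*6)))² = (74 + ((-144)² + √(-2 - 144)))² = (74 + (20736 + √(-146)))² = (74 + (20736 + I*√146))² = (20810 + I*√146)²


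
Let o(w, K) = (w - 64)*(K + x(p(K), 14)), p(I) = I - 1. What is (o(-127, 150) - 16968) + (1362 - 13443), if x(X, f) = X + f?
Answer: -88832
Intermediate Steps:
p(I) = -1 + I
o(w, K) = (-64 + w)*(13 + 2*K) (o(w, K) = (w - 64)*(K + ((-1 + K) + 14)) = (-64 + w)*(K + (13 + K)) = (-64 + w)*(13 + 2*K))
(o(-127, 150) - 16968) + (1362 - 13443) = ((-832 - 128*150 + 150*(-127) - 127*(13 + 150)) - 16968) + (1362 - 13443) = ((-832 - 19200 - 19050 - 127*163) - 16968) - 12081 = ((-832 - 19200 - 19050 - 20701) - 16968) - 12081 = (-59783 - 16968) - 12081 = -76751 - 12081 = -88832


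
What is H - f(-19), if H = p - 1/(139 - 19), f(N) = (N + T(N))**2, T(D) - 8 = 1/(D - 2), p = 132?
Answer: 175373/17640 ≈ 9.9418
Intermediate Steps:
T(D) = 8 + 1/(-2 + D) (T(D) = 8 + 1/(D - 2) = 8 + 1/(-2 + D))
f(N) = (N + (-15 + 8*N)/(-2 + N))**2
H = 15839/120 (H = 132 - 1/(139 - 19) = 132 - 1/120 = 15839/120 ≈ 131.99)
H - f(-19) = 15839/120 - (-15 + (-19)**2 + 6*(-19))**2/(-2 - 19)**2 = 15839/120 - (-15 + 361 - 114)**2/(-21)**2 = 15839/120 - 232**2/441 = 15839/120 - 53824/441 = 175373/17640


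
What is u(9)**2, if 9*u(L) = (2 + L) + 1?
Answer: 16/9 ≈ 1.7778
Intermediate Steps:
u(L) = 1/3 + L/9 (u(L) = ((2 + L) + 1)/9 = (3 + L)/9 = 1/3 + L/9)
u(9)**2 = (1/3 + (1/9)*9)**2 = (1/3 + 1)**2 = (4/3)**2 = 16/9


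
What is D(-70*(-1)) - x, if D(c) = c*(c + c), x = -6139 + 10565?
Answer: 5374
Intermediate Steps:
x = 4426
D(c) = 2*c**2 (D(c) = c*(2*c) = 2*c**2)
D(-70*(-1)) - x = 2*(-70*(-1))**2 - 1*4426 = 2*70**2 - 4426 = 2*4900 - 4426 = 9800 - 4426 = 5374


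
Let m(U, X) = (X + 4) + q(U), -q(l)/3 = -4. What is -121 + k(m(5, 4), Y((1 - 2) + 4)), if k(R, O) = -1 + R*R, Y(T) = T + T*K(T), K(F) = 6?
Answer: 278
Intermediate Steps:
q(l) = 12 (q(l) = -3*(-4) = 12)
Y(T) = 7*T (Y(T) = T + T*6 = T + 6*T = 7*T)
m(U, X) = 16 + X (m(U, X) = (X + 4) + 12 = (4 + X) + 12 = 16 + X)
k(R, O) = -1 + R²
-121 + k(m(5, 4), Y((1 - 2) + 4)) = -121 + (-1 + (16 + 4)²) = -121 + (-1 + 20²) = -121 + (-1 + 400) = -121 + 399 = 278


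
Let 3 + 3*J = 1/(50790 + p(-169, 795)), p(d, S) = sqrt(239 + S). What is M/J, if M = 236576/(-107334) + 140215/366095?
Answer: 18459520639504519176/10136351516728080935 - 7155945391*sqrt(1034)/30409054550184242805 ≈ 1.8211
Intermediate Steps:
M = -7155945391/3929444073 (M = 236576*(-1/107334) + 140215*(1/366095) = -118288/53667 + 28043/73219 = -7155945391/3929444073 ≈ -1.8211)
J = -1 + 1/(3*(50790 + sqrt(1034))) (J = -1 + 1/(3*(50790 + sqrt(239 + 795))) = -1 + 1/(3*(50790 + sqrt(1034))) ≈ -0.99999)
M/J = -7155945391/(3929444073*(-1289803068/1289811533 - sqrt(1034)/7738869198))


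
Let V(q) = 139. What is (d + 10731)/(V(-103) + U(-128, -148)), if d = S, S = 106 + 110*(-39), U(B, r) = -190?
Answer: -6547/51 ≈ -128.37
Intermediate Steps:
S = -4184 (S = 106 - 4290 = -4184)
d = -4184
(d + 10731)/(V(-103) + U(-128, -148)) = (-4184 + 10731)/(139 - 190) = 6547/(-51) = 6547*(-1/51) = -6547/51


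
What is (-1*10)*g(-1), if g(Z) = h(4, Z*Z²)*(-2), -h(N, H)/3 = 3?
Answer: -180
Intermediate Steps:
h(N, H) = -9 (h(N, H) = -3*3 = -9)
g(Z) = 18 (g(Z) = -9*(-2) = 18)
(-1*10)*g(-1) = -1*10*18 = -10*18 = -180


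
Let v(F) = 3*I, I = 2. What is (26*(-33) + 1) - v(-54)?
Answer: -863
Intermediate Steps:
v(F) = 6 (v(F) = 3*2 = 6)
(26*(-33) + 1) - v(-54) = (26*(-33) + 1) - 1*6 = (-858 + 1) - 6 = -857 - 6 = -863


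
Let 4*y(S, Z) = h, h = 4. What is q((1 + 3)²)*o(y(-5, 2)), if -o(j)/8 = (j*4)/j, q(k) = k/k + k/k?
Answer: -64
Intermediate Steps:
q(k) = 2 (q(k) = 1 + 1 = 2)
y(S, Z) = 1 (y(S, Z) = (¼)*4 = 1)
o(j) = -32 (o(j) = -8*j*4/j = -8*4*j/j = -8*4 = -32)
q((1 + 3)²)*o(y(-5, 2)) = 2*(-32) = -64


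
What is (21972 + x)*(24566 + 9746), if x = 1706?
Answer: 812439536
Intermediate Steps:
(21972 + x)*(24566 + 9746) = (21972 + 1706)*(24566 + 9746) = 23678*34312 = 812439536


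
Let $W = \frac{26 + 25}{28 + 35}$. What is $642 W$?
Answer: $\frac{3638}{7} \approx 519.71$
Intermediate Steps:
$W = \frac{17}{21}$ ($W = \frac{51}{63} = 51 \cdot \frac{1}{63} = \frac{17}{21} \approx 0.80952$)
$642 W = 642 \cdot \frac{17}{21} = \frac{3638}{7}$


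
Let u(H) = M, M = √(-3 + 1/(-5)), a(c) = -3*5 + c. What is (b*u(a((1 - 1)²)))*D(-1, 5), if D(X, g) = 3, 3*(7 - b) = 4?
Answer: 68*I*√5/5 ≈ 30.411*I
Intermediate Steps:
b = 17/3 (b = 7 - ⅓*4 = 7 - 4/3 = 17/3 ≈ 5.6667)
a(c) = -15 + c
M = 4*I*√5/5 (M = √(-3 - ⅕) = √(-16/5) = 4*I*√5/5 ≈ 1.7889*I)
u(H) = 4*I*√5/5
(b*u(a((1 - 1)²)))*D(-1, 5) = (17*(4*I*√5/5)/3)*3 = (68*I*√5/15)*3 = 68*I*√5/5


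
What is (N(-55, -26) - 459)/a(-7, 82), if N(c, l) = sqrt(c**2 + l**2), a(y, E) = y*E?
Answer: 459/574 - sqrt(3701)/574 ≈ 0.69367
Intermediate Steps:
a(y, E) = E*y
(N(-55, -26) - 459)/a(-7, 82) = (sqrt((-55)**2 + (-26)**2) - 459)/((82*(-7))) = (sqrt(3025 + 676) - 459)/(-574) = (sqrt(3701) - 459)*(-1/574) = (-459 + sqrt(3701))*(-1/574) = 459/574 - sqrt(3701)/574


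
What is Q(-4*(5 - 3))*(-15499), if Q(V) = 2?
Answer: -30998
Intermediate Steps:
Q(-4*(5 - 3))*(-15499) = 2*(-15499) = -30998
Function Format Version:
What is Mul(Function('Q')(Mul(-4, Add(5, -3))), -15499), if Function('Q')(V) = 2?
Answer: -30998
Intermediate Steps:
Mul(Function('Q')(Mul(-4, Add(5, -3))), -15499) = Mul(2, -15499) = -30998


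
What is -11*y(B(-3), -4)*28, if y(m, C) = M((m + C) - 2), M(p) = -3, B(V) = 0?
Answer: 924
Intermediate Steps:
y(m, C) = -3
-11*y(B(-3), -4)*28 = -11*(-3)*28 = 33*28 = 924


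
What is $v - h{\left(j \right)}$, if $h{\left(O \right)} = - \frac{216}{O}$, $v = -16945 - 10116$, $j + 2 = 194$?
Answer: $- \frac{216479}{8} \approx -27060.0$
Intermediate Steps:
$j = 192$ ($j = -2 + 194 = 192$)
$v = -27061$ ($v = -16945 - 10116 = -27061$)
$v - h{\left(j \right)} = -27061 - - \frac{216}{192} = -27061 - \left(-216\right) \frac{1}{192} = -27061 - - \frac{9}{8} = -27061 + \frac{9}{8} = - \frac{216479}{8}$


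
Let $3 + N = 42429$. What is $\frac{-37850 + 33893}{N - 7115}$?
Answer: $- \frac{3957}{35311} \approx -0.11206$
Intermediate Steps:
$N = 42426$ ($N = -3 + 42429 = 42426$)
$\frac{-37850 + 33893}{N - 7115} = \frac{-37850 + 33893}{42426 - 7115} = - \frac{3957}{35311}$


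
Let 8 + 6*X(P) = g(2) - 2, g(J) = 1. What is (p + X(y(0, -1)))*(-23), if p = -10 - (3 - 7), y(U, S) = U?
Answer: 345/2 ≈ 172.50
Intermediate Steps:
p = -6 (p = -10 - 1*(-4) = -10 + 4 = -6)
X(P) = -3/2 (X(P) = -4/3 + (1 - 2)/6 = -4/3 + (1/6)*(-1) = -4/3 - 1/6 = -3/2)
(p + X(y(0, -1)))*(-23) = (-6 - 3/2)*(-23) = -15/2*(-23) = 345/2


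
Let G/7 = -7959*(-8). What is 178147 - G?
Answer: -267557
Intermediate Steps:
G = 445704 (G = 7*(-7959*(-8)) = 7*63672 = 445704)
178147 - G = 178147 - 1*445704 = 178147 - 445704 = -267557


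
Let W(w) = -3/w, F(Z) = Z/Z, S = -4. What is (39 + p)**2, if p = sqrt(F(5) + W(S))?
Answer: (78 + sqrt(7))**2/4 ≈ 1625.9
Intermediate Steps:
F(Z) = 1
p = sqrt(7)/2 (p = sqrt(1 - 3/(-4)) = sqrt(1 - 3*(-1/4)) = sqrt(1 + 3/4) = sqrt(7/4) = sqrt(7)/2 ≈ 1.3229)
(39 + p)**2 = (39 + sqrt(7)/2)**2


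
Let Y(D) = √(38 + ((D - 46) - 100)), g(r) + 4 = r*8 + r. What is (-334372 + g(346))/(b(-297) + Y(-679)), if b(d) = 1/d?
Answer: 49192407/34710242 + 14610144879*I*√787/34710242 ≈ 1.4172 + 11808.0*I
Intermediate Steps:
g(r) = -4 + 9*r (g(r) = -4 + (r*8 + r) = -4 + (8*r + r) = -4 + 9*r)
Y(D) = √(-108 + D) (Y(D) = √(38 + ((-46 + D) - 100)) = √(38 + (-146 + D)) = √(-108 + D))
(-334372 + g(346))/(b(-297) + Y(-679)) = (-334372 + (-4 + 9*346))/(1/(-297) + √(-108 - 679)) = (-334372 + (-4 + 3114))/(-1/297 + √(-787)) = (-334372 + 3110)/(-1/297 + I*√787) = -331262/(-1/297 + I*√787)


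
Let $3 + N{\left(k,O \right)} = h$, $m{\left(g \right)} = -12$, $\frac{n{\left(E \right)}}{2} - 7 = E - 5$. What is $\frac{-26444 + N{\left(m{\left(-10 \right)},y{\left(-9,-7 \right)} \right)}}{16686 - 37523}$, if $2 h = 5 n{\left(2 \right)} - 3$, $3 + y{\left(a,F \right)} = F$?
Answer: $\frac{52857}{41674} \approx 1.2683$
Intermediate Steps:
$n{\left(E \right)} = 4 + 2 E$ ($n{\left(E \right)} = 14 + 2 \left(E - 5\right) = 14 + 2 \left(-5 + E\right) = 14 + \left(-10 + 2 E\right) = 4 + 2 E$)
$y{\left(a,F \right)} = -3 + F$
$h = \frac{37}{2}$ ($h = \frac{5 \left(4 + 2 \cdot 2\right) - 3}{2} = \frac{5 \left(4 + 4\right) - 3}{2} = \frac{5 \cdot 8 - 3}{2} = \frac{40 - 3}{2} = \frac{1}{2} \cdot 37 = \frac{37}{2} \approx 18.5$)
$N{\left(k,O \right)} = \frac{31}{2}$ ($N{\left(k,O \right)} = -3 + \frac{37}{2} = \frac{31}{2}$)
$\frac{-26444 + N{\left(m{\left(-10 \right)},y{\left(-9,-7 \right)} \right)}}{16686 - 37523} = \frac{-26444 + \frac{31}{2}}{16686 - 37523} = - \frac{52857}{2 \left(-20837\right)} = \left(- \frac{52857}{2}\right) \left(- \frac{1}{20837}\right) = \frac{52857}{41674}$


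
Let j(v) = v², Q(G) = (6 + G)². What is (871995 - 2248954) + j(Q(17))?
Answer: -1097118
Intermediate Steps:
(871995 - 2248954) + j(Q(17)) = (871995 - 2248954) + ((6 + 17)²)² = -1376959 + (23²)² = -1376959 + 529² = -1376959 + 279841 = -1097118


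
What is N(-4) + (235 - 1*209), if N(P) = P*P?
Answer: 42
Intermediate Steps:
N(P) = P²
N(-4) + (235 - 1*209) = (-4)² + (235 - 1*209) = 16 + (235 - 209) = 16 + 26 = 42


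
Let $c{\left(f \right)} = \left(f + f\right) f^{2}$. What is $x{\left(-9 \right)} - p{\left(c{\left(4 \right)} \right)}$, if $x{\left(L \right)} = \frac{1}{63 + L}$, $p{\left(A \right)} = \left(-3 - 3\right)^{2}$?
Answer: $- \frac{1943}{54} \approx -35.982$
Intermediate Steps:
$c{\left(f \right)} = 2 f^{3}$ ($c{\left(f \right)} = 2 f f^{2} = 2 f^{3}$)
$p{\left(A \right)} = 36$ ($p{\left(A \right)} = \left(-6\right)^{2} = 36$)
$x{\left(-9 \right)} - p{\left(c{\left(4 \right)} \right)} = \frac{1}{63 - 9} - 36 = \frac{1}{54} - 36 = - \frac{1943}{54}$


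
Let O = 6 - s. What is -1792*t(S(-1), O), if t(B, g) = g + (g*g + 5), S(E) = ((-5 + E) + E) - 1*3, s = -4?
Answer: -206080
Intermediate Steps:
O = 10 (O = 6 - 1*(-4) = 6 + 4 = 10)
S(E) = -8 + 2*E (S(E) = (-5 + 2*E) - 3 = -8 + 2*E)
t(B, g) = 5 + g + g² (t(B, g) = g + (g² + 5) = g + (5 + g²) = 5 + g + g²)
-1792*t(S(-1), O) = -1792*(5 + 10 + 10²) = -1792*(5 + 10 + 100) = -1792*115 = -206080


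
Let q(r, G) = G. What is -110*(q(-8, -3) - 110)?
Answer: 12430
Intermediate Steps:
-110*(q(-8, -3) - 110) = -110*(-3 - 110) = -110*(-113) = 12430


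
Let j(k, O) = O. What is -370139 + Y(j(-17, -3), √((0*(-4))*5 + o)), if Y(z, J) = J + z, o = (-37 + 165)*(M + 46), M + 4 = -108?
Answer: -370142 + 16*I*√33 ≈ -3.7014e+5 + 91.913*I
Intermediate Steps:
M = -112 (M = -4 - 108 = -112)
o = -8448 (o = (-37 + 165)*(-112 + 46) = 128*(-66) = -8448)
-370139 + Y(j(-17, -3), √((0*(-4))*5 + o)) = -370139 + (√((0*(-4))*5 - 8448) - 3) = -370139 + (√(0*5 - 8448) - 3) = -370139 + (√(0 - 8448) - 3) = -370139 + (√(-8448) - 3) = -370139 + (16*I*√33 - 3) = -370139 + (-3 + 16*I*√33) = -370142 + 16*I*√33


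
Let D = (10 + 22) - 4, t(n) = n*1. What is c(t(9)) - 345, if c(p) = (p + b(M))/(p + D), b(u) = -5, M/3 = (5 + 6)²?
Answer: -12761/37 ≈ -344.89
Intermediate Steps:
t(n) = n
M = 363 (M = 3*(5 + 6)² = 3*11² = 3*121 = 363)
D = 28 (D = 32 - 4 = 28)
c(p) = (-5 + p)/(28 + p) (c(p) = (p - 5)/(p + 28) = (-5 + p)/(28 + p))
c(t(9)) - 345 = (-5 + 9)/(28 + 9) - 345 = 4/37 - 345 = -12761/37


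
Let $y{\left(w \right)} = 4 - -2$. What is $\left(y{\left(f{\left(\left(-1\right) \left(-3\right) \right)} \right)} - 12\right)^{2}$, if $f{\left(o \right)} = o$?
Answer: $36$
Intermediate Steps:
$y{\left(w \right)} = 6$ ($y{\left(w \right)} = 4 + 2 = 6$)
$\left(y{\left(f{\left(\left(-1\right) \left(-3\right) \right)} \right)} - 12\right)^{2} = \left(6 - 12\right)^{2} = \left(-6\right)^{2} = 36$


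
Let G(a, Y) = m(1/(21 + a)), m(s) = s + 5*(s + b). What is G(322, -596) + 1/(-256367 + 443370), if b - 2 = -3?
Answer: -319587784/64142029 ≈ -4.9825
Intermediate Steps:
b = -1 (b = 2 - 3 = -1)
m(s) = -5 + 6*s (m(s) = s + 5*(s - 1) = s + 5*(-1 + s) = s + (-5 + 5*s) = -5 + 6*s)
G(a, Y) = -5 + 6/(21 + a)
G(322, -596) + 1/(-256367 + 443370) = (-99 - 5*322)/(21 + 322) + 1/(-256367 + 443370) = (-99 - 1610)/343 + 1/187003 = (1/343)*(-1709) + 1/187003 = -1709/343 + 1/187003 = -319587784/64142029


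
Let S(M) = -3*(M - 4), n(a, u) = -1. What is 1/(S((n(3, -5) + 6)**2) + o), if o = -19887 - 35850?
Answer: -1/55800 ≈ -1.7921e-5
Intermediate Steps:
S(M) = 12 - 3*M (S(M) = -3*(-4 + M) = 12 - 3*M)
o = -55737
1/(S((n(3, -5) + 6)**2) + o) = 1/((12 - 3*(-1 + 6)**2) - 55737) = 1/((12 - 3*5**2) - 55737) = 1/((12 - 3*25) - 55737) = 1/((12 - 75) - 55737) = 1/(-63 - 55737) = 1/(-55800) = -1/55800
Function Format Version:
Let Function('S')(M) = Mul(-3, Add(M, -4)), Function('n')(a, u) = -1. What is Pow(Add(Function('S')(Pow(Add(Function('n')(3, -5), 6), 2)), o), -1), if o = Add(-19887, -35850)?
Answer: Rational(-1, 55800) ≈ -1.7921e-5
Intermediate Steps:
Function('S')(M) = Add(12, Mul(-3, M)) (Function('S')(M) = Mul(-3, Add(-4, M)) = Add(12, Mul(-3, M)))
o = -55737
Pow(Add(Function('S')(Pow(Add(Function('n')(3, -5), 6), 2)), o), -1) = Pow(Add(Add(12, Mul(-3, Pow(Add(-1, 6), 2))), -55737), -1) = Pow(Add(Add(12, Mul(-3, Pow(5, 2))), -55737), -1) = Pow(Add(Add(12, Mul(-3, 25)), -55737), -1) = Pow(Add(Add(12, -75), -55737), -1) = Pow(Add(-63, -55737), -1) = Pow(-55800, -1) = Rational(-1, 55800)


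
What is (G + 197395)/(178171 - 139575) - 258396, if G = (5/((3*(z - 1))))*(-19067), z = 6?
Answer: -14959291465/57894 ≈ -2.5839e+5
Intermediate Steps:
G = -19067/3 (G = (5/((3*(6 - 1))))*(-19067) = (5/((3*5)))*(-19067) = (5/15)*(-19067) = (5*(1/15))*(-19067) = (⅓)*(-19067) = -19067/3 ≈ -6355.7)
(G + 197395)/(178171 - 139575) - 258396 = (-19067/3 + 197395)/(178171 - 139575) - 258396 = (573118/3)/38596 - 258396 = (573118/3)*(1/38596) - 258396 = 286559/57894 - 258396 = -14959291465/57894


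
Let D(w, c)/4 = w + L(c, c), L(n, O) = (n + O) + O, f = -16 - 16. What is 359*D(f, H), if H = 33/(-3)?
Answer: -93340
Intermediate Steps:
f = -32
L(n, O) = n + 2*O (L(n, O) = (O + n) + O = n + 2*O)
H = -11 (H = 33*(-1/3) = -11)
D(w, c) = 4*w + 12*c (D(w, c) = 4*(w + (c + 2*c)) = 4*(w + 3*c) = 4*w + 12*c)
359*D(f, H) = 359*(4*(-32) + 12*(-11)) = 359*(-128 - 132) = 359*(-260) = -93340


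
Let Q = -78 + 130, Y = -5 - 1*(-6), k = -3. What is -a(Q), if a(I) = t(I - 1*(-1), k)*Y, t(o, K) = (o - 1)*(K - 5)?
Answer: 416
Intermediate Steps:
t(o, K) = (-1 + o)*(-5 + K)
Y = 1 (Y = -5 + 6 = 1)
Q = 52
a(I) = -8*I (a(I) = (5 - 1*(-3) - 5*(I - 1*(-1)) - 3*(I - 1*(-1)))*1 = (5 + 3 - 5*(I + 1) - 3*(I + 1))*1 = (5 + 3 - 5*(1 + I) - 3*(1 + I))*1 = (5 + 3 + (-5 - 5*I) + (-3 - 3*I))*1 = -8*I*1 = -8*I)
-a(Q) = -(-8)*52 = -1*(-416) = 416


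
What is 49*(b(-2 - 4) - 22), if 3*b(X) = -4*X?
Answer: -686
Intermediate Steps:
b(X) = -4*X/3 (b(X) = (-4*X)/3 = -4*X/3)
49*(b(-2 - 4) - 22) = 49*(-4*(-2 - 4)/3 - 22) = 49*(-4/3*(-6) - 22) = 49*(8 - 22) = 49*(-14) = -686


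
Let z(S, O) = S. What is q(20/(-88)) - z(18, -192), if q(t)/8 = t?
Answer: -218/11 ≈ -19.818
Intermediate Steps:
q(t) = 8*t
q(20/(-88)) - z(18, -192) = 8*(20/(-88)) - 1*18 = 8*(20*(-1/88)) - 18 = 8*(-5/22) - 18 = -20/11 - 18 = -218/11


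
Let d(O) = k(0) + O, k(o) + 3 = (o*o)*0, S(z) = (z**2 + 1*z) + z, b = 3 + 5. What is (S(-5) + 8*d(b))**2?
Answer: 3025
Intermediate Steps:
b = 8
S(z) = z**2 + 2*z (S(z) = (z**2 + z) + z = (z + z**2) + z = z**2 + 2*z)
k(o) = -3 (k(o) = -3 + (o*o)*0 = -3 + o**2*0 = -3 + 0 = -3)
d(O) = -3 + O
(S(-5) + 8*d(b))**2 = (-5*(2 - 5) + 8*(-3 + 8))**2 = (-5*(-3) + 8*5)**2 = (15 + 40)**2 = 55**2 = 3025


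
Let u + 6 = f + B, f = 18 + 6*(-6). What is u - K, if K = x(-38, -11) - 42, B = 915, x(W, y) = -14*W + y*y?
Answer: 280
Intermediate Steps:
x(W, y) = y² - 14*W (x(W, y) = -14*W + y² = y² - 14*W)
K = 611 (K = ((-11)² - 14*(-38)) - 42 = (121 + 532) - 42 = 653 - 42 = 611)
f = -18 (f = 18 - 36 = -18)
u = 891 (u = -6 + (-18 + 915) = -6 + 897 = 891)
u - K = 891 - 1*611 = 891 - 611 = 280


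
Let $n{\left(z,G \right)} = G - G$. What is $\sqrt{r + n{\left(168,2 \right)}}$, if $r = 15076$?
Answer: $2 \sqrt{3769} \approx 122.78$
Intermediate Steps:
$n{\left(z,G \right)} = 0$
$\sqrt{r + n{\left(168,2 \right)}} = \sqrt{15076 + 0} = \sqrt{15076} = 2 \sqrt{3769}$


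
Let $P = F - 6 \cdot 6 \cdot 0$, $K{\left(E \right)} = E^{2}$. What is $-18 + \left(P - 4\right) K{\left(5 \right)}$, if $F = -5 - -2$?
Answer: $-193$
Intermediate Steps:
$F = -3$ ($F = -5 + 2 = -3$)
$P = -3$ ($P = -3 - 6 \cdot 6 \cdot 0 = -3 - 36 \cdot 0 = -3 - 0 = -3 + 0 = -3$)
$-18 + \left(P - 4\right) K{\left(5 \right)} = -18 + \left(-3 - 4\right) 5^{2} = -18 + \left(-3 - 4\right) 25 = -18 - 175 = -193$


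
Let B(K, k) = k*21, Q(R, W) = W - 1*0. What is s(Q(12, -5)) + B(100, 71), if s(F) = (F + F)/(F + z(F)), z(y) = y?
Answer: 1492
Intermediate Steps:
Q(R, W) = W (Q(R, W) = W + 0 = W)
B(K, k) = 21*k
s(F) = 1 (s(F) = (F + F)/(F + F) = (2*F)/((2*F)) = (2*F)*(1/(2*F)) = 1)
s(Q(12, -5)) + B(100, 71) = 1 + 21*71 = 1 + 1491 = 1492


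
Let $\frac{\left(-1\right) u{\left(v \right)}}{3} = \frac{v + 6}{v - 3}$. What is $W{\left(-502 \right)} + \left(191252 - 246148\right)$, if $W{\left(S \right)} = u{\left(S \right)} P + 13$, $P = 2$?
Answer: $- \frac{27718891}{505} \approx -54889.0$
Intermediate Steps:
$u{\left(v \right)} = - \frac{3 \left(6 + v\right)}{-3 + v}$ ($u{\left(v \right)} = - 3 \frac{v + 6}{v - 3} = - 3 \frac{6 + v}{-3 + v} = - \frac{3 \left(6 + v\right)}{-3 + v}$)
$W{\left(S \right)} = 13 + \frac{6 \left(-6 - S\right)}{-3 + S}$ ($W{\left(S \right)} = \frac{3 \left(-6 - S\right)}{-3 + S} 2 + 13 = \frac{6 \left(-6 - S\right)}{-3 + S} + 13 = 13 + \frac{6 \left(-6 - S\right)}{-3 + S}$)
$W{\left(-502 \right)} + \left(191252 - 246148\right) = \frac{-75 + 7 \left(-502\right)}{-3 - 502} + \left(191252 - 246148\right) = \frac{-75 - 3514}{-505} - 54896 = \left(- \frac{1}{505}\right) \left(-3589\right) - 54896 = \frac{3589}{505} - 54896 = - \frac{27718891}{505}$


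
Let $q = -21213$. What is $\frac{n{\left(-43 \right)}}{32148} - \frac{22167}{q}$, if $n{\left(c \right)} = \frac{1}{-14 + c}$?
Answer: $\frac{4513287511}{4319051652} \approx 1.045$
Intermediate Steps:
$\frac{n{\left(-43 \right)}}{32148} - \frac{22167}{q} = \frac{1}{\left(-14 - 43\right) 32148} - \frac{22167}{-21213} = \frac{1}{-57} \cdot \frac{1}{32148} - - \frac{2463}{2357} = \left(- \frac{1}{57}\right) \frac{1}{32148} + \frac{2463}{2357} = - \frac{1}{1832436} + \frac{2463}{2357} = \frac{4513287511}{4319051652}$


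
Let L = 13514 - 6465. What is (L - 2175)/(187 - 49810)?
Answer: -4874/49623 ≈ -0.098221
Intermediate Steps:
L = 7049
(L - 2175)/(187 - 49810) = (7049 - 2175)/(187 - 49810) = 4874/(-49623) = 4874*(-1/49623) = -4874/49623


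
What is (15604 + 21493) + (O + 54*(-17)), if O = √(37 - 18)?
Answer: 36179 + √19 ≈ 36183.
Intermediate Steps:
O = √19 ≈ 4.3589
(15604 + 21493) + (O + 54*(-17)) = (15604 + 21493) + (√19 + 54*(-17)) = 37097 + (√19 - 918) = 37097 + (-918 + √19) = 36179 + √19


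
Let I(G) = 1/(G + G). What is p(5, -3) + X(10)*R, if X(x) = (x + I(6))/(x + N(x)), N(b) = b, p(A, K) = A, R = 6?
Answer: 321/40 ≈ 8.0250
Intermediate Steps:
I(G) = 1/(2*G)
X(x) = (1/12 + x)/(2*x) (X(x) = (x + (½)/6)/(x + x) = (x + (½)*(⅙))/((2*x)) = (x + 1/12)*(1/(2*x)) = (1/12 + x)*(1/(2*x)) = (1/12 + x)/(2*x))
p(5, -3) + X(10)*R = 5 + ((1/24)*(1 + 12*10)/10)*6 = 5 + ((1/24)*(⅒)*(1 + 120))*6 = 5 + ((1/24)*(⅒)*121)*6 = 5 + (121/240)*6 = 5 + 121/40 = 321/40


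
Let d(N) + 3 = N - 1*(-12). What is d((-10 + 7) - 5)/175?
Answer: 1/175 ≈ 0.0057143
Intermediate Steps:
d(N) = 9 + N (d(N) = -3 + (N - 1*(-12)) = -3 + (N + 12) = -3 + (12 + N) = 9 + N)
d((-10 + 7) - 5)/175 = (9 + ((-10 + 7) - 5))/175 = (9 + (-3 - 5))*(1/175) = (9 - 8)*(1/175) = 1*(1/175) = 1/175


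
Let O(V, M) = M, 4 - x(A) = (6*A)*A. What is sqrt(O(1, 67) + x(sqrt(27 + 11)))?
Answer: I*sqrt(157) ≈ 12.53*I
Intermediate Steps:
x(A) = 4 - 6*A**2 (x(A) = 4 - 6*A*A = 4 - 6*A**2)
sqrt(O(1, 67) + x(sqrt(27 + 11))) = sqrt(67 + (4 - 6*(sqrt(27 + 11))**2)) = sqrt(67 + (4 - 6*(sqrt(38))**2)) = sqrt(67 + (4 - 6*38)) = sqrt(67 + (4 - 228)) = sqrt(67 - 224) = sqrt(-157) = I*sqrt(157)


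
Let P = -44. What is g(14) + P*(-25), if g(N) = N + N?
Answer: 1128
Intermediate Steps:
g(N) = 2*N
g(14) + P*(-25) = 2*14 - 44*(-25) = 28 + 1100 = 1128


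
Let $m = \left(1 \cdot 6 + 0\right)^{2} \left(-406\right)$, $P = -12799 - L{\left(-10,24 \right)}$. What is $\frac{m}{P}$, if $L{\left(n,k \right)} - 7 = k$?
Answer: $\frac{7308}{6415} \approx 1.1392$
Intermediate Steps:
$L{\left(n,k \right)} = 7 + k$
$P = -12830$ ($P = -12799 - \left(7 + 24\right) = -12799 - 31 = -12830$)
$m = -14616$ ($m = \left(6 + 0\right)^{2} \left(-406\right) = 6^{2} \left(-406\right) = 36 \left(-406\right) = -14616$)
$\frac{m}{P} = - \frac{14616}{-12830} = \left(-14616\right) \left(- \frac{1}{12830}\right) = \frac{7308}{6415}$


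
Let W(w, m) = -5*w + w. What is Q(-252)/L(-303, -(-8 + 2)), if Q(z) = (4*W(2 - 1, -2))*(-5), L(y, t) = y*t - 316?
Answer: -40/1067 ≈ -0.037488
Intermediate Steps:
L(y, t) = -316 + t*y (L(y, t) = t*y - 316 = -316 + t*y)
W(w, m) = -4*w
Q(z) = 80 (Q(z) = (4*(-4*(2 - 1)))*(-5) = (4*(-4*1))*(-5) = (4*(-4))*(-5) = -16*(-5) = 80)
Q(-252)/L(-303, -(-8 + 2)) = 80/(-316 - (-8 + 2)*(-303)) = 80/(-316 - 1*(-6)*(-303)) = 80/(-316 + 6*(-303)) = 80/(-316 - 1818) = 80/(-2134) = 80*(-1/2134) = -40/1067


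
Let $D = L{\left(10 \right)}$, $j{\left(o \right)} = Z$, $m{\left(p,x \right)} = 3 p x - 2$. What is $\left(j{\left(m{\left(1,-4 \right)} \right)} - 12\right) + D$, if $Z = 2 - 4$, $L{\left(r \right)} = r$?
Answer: $-4$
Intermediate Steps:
$m{\left(p,x \right)} = -2 + 3 p x$ ($m{\left(p,x \right)} = 3 p x - 2 = -2 + 3 p x$)
$Z = -2$ ($Z = 2 - 4 = -2$)
$j{\left(o \right)} = -2$
$D = 10$
$\left(j{\left(m{\left(1,-4 \right)} \right)} - 12\right) + D = \left(-2 - 12\right) + 10 = -14 + 10 = -4$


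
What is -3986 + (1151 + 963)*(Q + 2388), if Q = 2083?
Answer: 9447708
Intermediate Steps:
-3986 + (1151 + 963)*(Q + 2388) = -3986 + (1151 + 963)*(2083 + 2388) = -3986 + 2114*4471 = -3986 + 9451694 = 9447708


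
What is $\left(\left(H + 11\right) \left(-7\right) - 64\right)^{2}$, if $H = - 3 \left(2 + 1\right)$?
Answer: $6084$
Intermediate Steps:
$H = -9$ ($H = \left(-3\right) 3 = -9$)
$\left(\left(H + 11\right) \left(-7\right) - 64\right)^{2} = \left(\left(-9 + 11\right) \left(-7\right) - 64\right)^{2} = \left(2 \left(-7\right) - 64\right)^{2} = \left(-14 - 64\right)^{2} = \left(-78\right)^{2} = 6084$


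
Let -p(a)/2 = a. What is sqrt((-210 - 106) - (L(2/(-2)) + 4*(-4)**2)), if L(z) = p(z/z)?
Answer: 3*I*sqrt(42) ≈ 19.442*I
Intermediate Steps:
p(a) = -2*a
L(z) = -2 (L(z) = -2*z/z = -2*1 = -2)
sqrt((-210 - 106) - (L(2/(-2)) + 4*(-4)**2)) = sqrt((-210 - 106) - (-2 + 4*(-4)**2)) = sqrt(-316 - (-2 + 4*16)) = sqrt(-316 - (-2 + 64)) = sqrt(-316 - 1*62) = sqrt(-316 - 62) = sqrt(-378) = 3*I*sqrt(42)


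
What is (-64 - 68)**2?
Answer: 17424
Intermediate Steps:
(-64 - 68)**2 = (-132)**2 = 17424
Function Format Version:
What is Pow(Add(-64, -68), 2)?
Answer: 17424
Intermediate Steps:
Pow(Add(-64, -68), 2) = Pow(-132, 2) = 17424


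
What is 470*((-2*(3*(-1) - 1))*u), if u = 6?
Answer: 22560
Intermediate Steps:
470*((-2*(3*(-1) - 1))*u) = 470*(-2*(3*(-1) - 1)*6) = 470*(-2*(-3 - 1)*6) = 470*(-2*(-4)*6) = 470*(8*6) = 470*48 = 22560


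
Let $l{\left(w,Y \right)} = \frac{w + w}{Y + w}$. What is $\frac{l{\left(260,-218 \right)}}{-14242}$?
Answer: $- \frac{130}{149541} \approx -0.00086933$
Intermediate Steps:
$l{\left(w,Y \right)} = \frac{2 w}{Y + w}$
$\frac{l{\left(260,-218 \right)}}{-14242} = \frac{2 \cdot 260 \frac{1}{-218 + 260}}{-14242} = 2 \cdot 260 \cdot \frac{1}{42} \left(- \frac{1}{14242}\right) = \frac{260}{21} \left(- \frac{1}{14242}\right) = - \frac{130}{149541}$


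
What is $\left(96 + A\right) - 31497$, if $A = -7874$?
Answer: $-39275$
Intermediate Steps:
$\left(96 + A\right) - 31497 = \left(96 - 7874\right) - 31497 = -7778 - 31497 = -39275$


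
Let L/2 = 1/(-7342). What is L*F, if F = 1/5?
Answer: -1/18355 ≈ -5.4481e-5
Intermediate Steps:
F = ⅕ ≈ 0.20000
L = -1/3671 (L = 2/(-7342) = 2*(-1/7342) = -1/3671 ≈ -0.00027241)
L*F = -1/3671*⅕ = -1/18355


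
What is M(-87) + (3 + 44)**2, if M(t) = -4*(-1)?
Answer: 2213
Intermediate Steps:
M(t) = 4
M(-87) + (3 + 44)**2 = 4 + (3 + 44)**2 = 4 + 47**2 = 4 + 2209 = 2213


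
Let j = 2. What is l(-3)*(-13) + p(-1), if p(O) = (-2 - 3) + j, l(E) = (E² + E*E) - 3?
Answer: -198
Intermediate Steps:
l(E) = -3 + 2*E² (l(E) = (E² + E²) - 3 = 2*E² - 3 = -3 + 2*E²)
p(O) = -3 (p(O) = (-2 - 3) + 2 = -5 + 2 = -3)
l(-3)*(-13) + p(-1) = (-3 + 2*(-3)²)*(-13) - 3 = (-3 + 2*9)*(-13) - 3 = (-3 + 18)*(-13) - 3 = 15*(-13) - 3 = -195 - 3 = -198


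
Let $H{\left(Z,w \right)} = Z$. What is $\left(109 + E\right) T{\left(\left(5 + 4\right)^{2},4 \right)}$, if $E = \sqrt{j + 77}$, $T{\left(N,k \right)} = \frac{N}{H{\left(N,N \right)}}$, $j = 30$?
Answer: $109 + \sqrt{107} \approx 119.34$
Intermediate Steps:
$T{\left(N,k \right)} = 1$ ($T{\left(N,k \right)} = \frac{N}{N} = 1$)
$E = \sqrt{107}$ ($E = \sqrt{30 + 77} = \sqrt{107} \approx 10.344$)
$\left(109 + E\right) T{\left(\left(5 + 4\right)^{2},4 \right)} = \left(109 + \sqrt{107}\right) 1 = 109 + \sqrt{107}$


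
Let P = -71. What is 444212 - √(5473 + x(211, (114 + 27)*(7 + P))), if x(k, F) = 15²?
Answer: 444212 - √5698 ≈ 4.4414e+5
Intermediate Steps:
x(k, F) = 225
444212 - √(5473 + x(211, (114 + 27)*(7 + P))) = 444212 - √(5473 + 225) = 444212 - √5698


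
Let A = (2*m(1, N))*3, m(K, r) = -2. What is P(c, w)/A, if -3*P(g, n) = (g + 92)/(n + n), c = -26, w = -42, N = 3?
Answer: -11/504 ≈ -0.021825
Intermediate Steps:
P(g, n) = -(92 + g)/(6*n) (P(g, n) = -(g + 92)/(3*(n + n)) = -(92 + g)/(3*(2*n)) = -(92 + g)*1/(2*n)/3 = -(92 + g)/(6*n))
A = -12 (A = (2*(-2))*3 = -4*3 = -12)
P(c, w)/A = ((⅙)*(-92 - 1*(-26))/(-42))/(-12) = ((⅙)*(-1/42)*(-92 + 26))*(-1/12) = ((⅙)*(-1/42)*(-66))*(-1/12) = (11/42)*(-1/12) = -11/504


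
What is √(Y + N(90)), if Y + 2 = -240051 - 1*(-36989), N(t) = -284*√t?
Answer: 2*√(-50766 - 213*√10) ≈ 453.61*I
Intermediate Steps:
Y = -203064 (Y = -2 + (-240051 - 1*(-36989)) = -2 + (-240051 + 36989) = -2 - 203062 = -203064)
√(Y + N(90)) = √(-203064 - 852*√10)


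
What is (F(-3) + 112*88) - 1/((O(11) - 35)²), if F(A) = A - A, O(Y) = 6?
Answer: 8288895/841 ≈ 9856.0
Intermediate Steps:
F(A) = 0
(F(-3) + 112*88) - 1/((O(11) - 35)²) = (0 + 112*88) - 1/((6 - 35)²) = (0 + 9856) - 1/((-29)²) = 9856 - 1/841 = 8288895/841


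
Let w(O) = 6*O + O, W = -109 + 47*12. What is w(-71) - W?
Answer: -952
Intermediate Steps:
W = 455 (W = -109 + 564 = 455)
w(O) = 7*O
w(-71) - W = 7*(-71) - 1*455 = -497 - 455 = -952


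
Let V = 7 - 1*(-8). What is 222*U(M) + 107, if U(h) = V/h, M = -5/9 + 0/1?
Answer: -5887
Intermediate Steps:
M = -5/9 (M = -5*⅑ + 0*1 = -5/9 + 0 = -5/9 ≈ -0.55556)
V = 15 (V = 7 + 8 = 15)
U(h) = 15/h
222*U(M) + 107 = 222*(15/(-5/9)) + 107 = 222*(15*(-9/5)) + 107 = 222*(-27) + 107 = -5994 + 107 = -5887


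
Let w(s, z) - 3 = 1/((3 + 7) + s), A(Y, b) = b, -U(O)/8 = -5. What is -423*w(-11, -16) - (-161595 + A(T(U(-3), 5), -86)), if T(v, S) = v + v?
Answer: 160835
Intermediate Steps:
U(O) = 40 (U(O) = -8*(-5) = 40)
T(v, S) = 2*v
w(s, z) = 3 + 1/(10 + s) (w(s, z) = 3 + 1/((3 + 7) + s) = 3 + 1/(10 + s))
-423*w(-11, -16) - (-161595 + A(T(U(-3), 5), -86)) = -423*(31 + 3*(-11))/(10 - 11) - (-161595 - 86) = -423*(31 - 33)/(-1) - 1*(-161681) = -(-423)*(-2) + 161681 = -423*2 + 161681 = -846 + 161681 = 160835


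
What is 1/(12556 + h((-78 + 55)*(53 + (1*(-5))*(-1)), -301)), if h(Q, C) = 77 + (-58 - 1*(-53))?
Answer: 1/12628 ≈ 7.9189e-5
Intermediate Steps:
h(Q, C) = 72 (h(Q, C) = 77 + (-58 + 53) = 77 - 5 = 72)
1/(12556 + h((-78 + 55)*(53 + (1*(-5))*(-1)), -301)) = 1/(12556 + 72) = 1/12628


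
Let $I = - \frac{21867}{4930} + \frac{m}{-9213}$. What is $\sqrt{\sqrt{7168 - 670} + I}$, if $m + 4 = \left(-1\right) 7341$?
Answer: $\frac{\sqrt{-7505661742303890 + 117590120809661700 \sqrt{2}}}{45420090} \approx 8.7734$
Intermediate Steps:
$m = -7345$ ($m = -4 - 7341 = -7345$)
$I = - \frac{165249821}{45420090}$ ($I = - \frac{21867}{4930} - \frac{7345}{-9213} = \left(-21867\right) \frac{1}{4930} - - \frac{7345}{9213} = - \frac{21867}{4930} + \frac{7345}{9213} = - \frac{165249821}{45420090} \approx -3.6383$)
$\sqrt{\sqrt{7168 - 670} + I} = \sqrt{\sqrt{7168 - 670} - \frac{165249821}{45420090}} = \sqrt{\sqrt{6498} - \frac{165249821}{45420090}} = \sqrt{57 \sqrt{2} - \frac{165249821}{45420090}} = \sqrt{- \frac{165249821}{45420090} + 57 \sqrt{2}}$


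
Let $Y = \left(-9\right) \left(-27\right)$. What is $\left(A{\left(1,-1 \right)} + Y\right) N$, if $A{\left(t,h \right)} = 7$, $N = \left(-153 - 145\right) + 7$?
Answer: $-72750$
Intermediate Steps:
$N = -291$ ($N = -298 + 7 = -291$)
$Y = 243$
$\left(A{\left(1,-1 \right)} + Y\right) N = \left(7 + 243\right) \left(-291\right) = 250 \left(-291\right) = -72750$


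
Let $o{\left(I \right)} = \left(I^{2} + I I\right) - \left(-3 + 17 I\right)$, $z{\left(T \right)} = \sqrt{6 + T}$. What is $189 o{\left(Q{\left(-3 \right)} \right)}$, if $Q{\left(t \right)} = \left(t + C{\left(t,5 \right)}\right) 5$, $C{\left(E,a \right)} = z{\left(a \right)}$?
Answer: $237762 - 72765 \sqrt{11} \approx -3572.2$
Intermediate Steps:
$C{\left(E,a \right)} = \sqrt{6 + a}$
$Q{\left(t \right)} = 5 t + 5 \sqrt{11}$ ($Q{\left(t \right)} = \left(t + \sqrt{6 + 5}\right) 5 = \left(t + \sqrt{11}\right) 5 = 5 t + 5 \sqrt{11}$)
$o{\left(I \right)} = 3 - 17 I + 2 I^{2}$ ($o{\left(I \right)} = \left(I^{2} + I^{2}\right) - \left(-3 + 17 I\right) = 2 I^{2} - \left(-3 + 17 I\right) = 3 - 17 I + 2 I^{2}$)
$189 o{\left(Q{\left(-3 \right)} \right)} = 189 \left(3 - 17 \left(5 \left(-3\right) + 5 \sqrt{11}\right) + 2 \left(5 \left(-3\right) + 5 \sqrt{11}\right)^{2}\right) = 189 \left(3 - 17 \left(-15 + 5 \sqrt{11}\right) + 2 \left(-15 + 5 \sqrt{11}\right)^{2}\right) = 189 \left(3 + \left(255 - 85 \sqrt{11}\right) + 2 \left(-15 + 5 \sqrt{11}\right)^{2}\right) = 189 \left(258 - 85 \sqrt{11} + 2 \left(-15 + 5 \sqrt{11}\right)^{2}\right) = 48762 - 16065 \sqrt{11} + 378 \left(-15 + 5 \sqrt{11}\right)^{2}$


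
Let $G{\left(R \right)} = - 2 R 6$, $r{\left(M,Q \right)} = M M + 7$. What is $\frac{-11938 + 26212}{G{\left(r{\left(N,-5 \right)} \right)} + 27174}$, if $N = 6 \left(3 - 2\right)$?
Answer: $\frac{793}{1481} \approx 0.53545$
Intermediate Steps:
$N = 6$ ($N = 6 \cdot 1 = 6$)
$r{\left(M,Q \right)} = 7 + M^{2}$ ($r{\left(M,Q \right)} = M^{2} + 7 = 7 + M^{2}$)
$G{\left(R \right)} = - 12 R$
$\frac{-11938 + 26212}{G{\left(r{\left(N,-5 \right)} \right)} + 27174} = \frac{-11938 + 26212}{- 12 \left(7 + 6^{2}\right) + 27174} = \frac{14274}{- 12 \left(7 + 36\right) + 27174} = \frac{14274}{\left(-12\right) 43 + 27174} = \frac{14274}{-516 + 27174} = \frac{14274}{26658} = 14274 \cdot \frac{1}{26658} = \frac{793}{1481}$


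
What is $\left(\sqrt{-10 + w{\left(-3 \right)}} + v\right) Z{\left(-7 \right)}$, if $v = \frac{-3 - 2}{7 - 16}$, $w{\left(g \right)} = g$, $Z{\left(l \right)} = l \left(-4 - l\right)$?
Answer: $- \frac{35}{3} - 21 i \sqrt{13} \approx -11.667 - 75.717 i$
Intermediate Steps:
$v = \frac{5}{9}$ ($v = - \frac{5}{-9} = \left(-5\right) \left(- \frac{1}{9}\right) = \frac{5}{9} \approx 0.55556$)
$\left(\sqrt{-10 + w{\left(-3 \right)}} + v\right) Z{\left(-7 \right)} = \left(\sqrt{-10 - 3} + \frac{5}{9}\right) \left(\left(-1\right) \left(-7\right) \left(4 - 7\right)\right) = \left(\sqrt{-13} + \frac{5}{9}\right) \left(\left(-1\right) \left(-7\right) \left(-3\right)\right) = \left(i \sqrt{13} + \frac{5}{9}\right) \left(-21\right) = \left(\frac{5}{9} + i \sqrt{13}\right) \left(-21\right) = - \frac{35}{3} - 21 i \sqrt{13}$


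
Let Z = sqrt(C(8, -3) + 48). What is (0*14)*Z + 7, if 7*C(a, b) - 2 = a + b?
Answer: 7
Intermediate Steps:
C(a, b) = 2/7 + a/7 + b/7 (C(a, b) = 2/7 + (a + b)/7 = 2/7 + (a/7 + b/7) = 2/7 + a/7 + b/7)
Z = 7 (Z = sqrt((2/7 + (1/7)*8 + (1/7)*(-3)) + 48) = sqrt((2/7 + 8/7 - 3/7) + 48) = sqrt(1 + 48) = sqrt(49) = 7)
(0*14)*Z + 7 = (0*14)*7 + 7 = 0*7 + 7 = 0 + 7 = 7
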